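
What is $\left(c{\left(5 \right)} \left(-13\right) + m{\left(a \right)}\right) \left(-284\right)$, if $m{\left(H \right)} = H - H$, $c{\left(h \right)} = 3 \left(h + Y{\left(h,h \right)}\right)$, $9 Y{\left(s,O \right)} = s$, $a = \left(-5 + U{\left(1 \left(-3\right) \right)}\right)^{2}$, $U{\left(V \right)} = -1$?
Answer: $\frac{184600}{3} \approx 61533.0$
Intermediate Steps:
$a = 36$ ($a = \left(-5 - 1\right)^{2} = \left(-6\right)^{2} = 36$)
$Y{\left(s,O \right)} = \frac{s}{9}$
$c{\left(h \right)} = \frac{10 h}{3}$ ($c{\left(h \right)} = 3 \left(h + \frac{h}{9}\right) = 3 \frac{10 h}{9} = \frac{10 h}{3}$)
$m{\left(H \right)} = 0$
$\left(c{\left(5 \right)} \left(-13\right) + m{\left(a \right)}\right) \left(-284\right) = \left(\frac{10}{3} \cdot 5 \left(-13\right) + 0\right) \left(-284\right) = \left(\frac{50}{3} \left(-13\right) + 0\right) \left(-284\right) = \left(- \frac{650}{3} + 0\right) \left(-284\right) = \left(- \frac{650}{3}\right) \left(-284\right) = \frac{184600}{3}$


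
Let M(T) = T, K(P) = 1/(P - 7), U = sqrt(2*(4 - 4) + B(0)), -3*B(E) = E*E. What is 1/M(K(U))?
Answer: -7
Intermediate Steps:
B(E) = -E**2/3 (B(E) = -E*E/3 = -E**2/3)
U = 0 (U = sqrt(2*(4 - 4) - 1/3*0**2) = sqrt(2*0 - 1/3*0) = sqrt(0 + 0) = sqrt(0) = 0)
K(P) = 1/(-7 + P)
1/M(K(U)) = 1/(1/(-7 + 0)) = 1/(1/(-7)) = 1/(-1/7) = -7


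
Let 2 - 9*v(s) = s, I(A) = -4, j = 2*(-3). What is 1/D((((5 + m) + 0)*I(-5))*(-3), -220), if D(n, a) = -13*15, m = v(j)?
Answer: -1/195 ≈ -0.0051282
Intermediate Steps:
j = -6
v(s) = 2/9 - s/9
m = 8/9 (m = 2/9 - ⅑*(-6) = 2/9 + ⅔ = 8/9 ≈ 0.88889)
D(n, a) = -195
1/D((((5 + m) + 0)*I(-5))*(-3), -220) = 1/(-195) = -1/195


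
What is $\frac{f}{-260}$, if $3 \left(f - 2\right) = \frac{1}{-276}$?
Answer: $- \frac{331}{43056} \approx -0.0076877$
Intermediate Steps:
$f = \frac{1655}{828}$ ($f = 2 + \frac{1}{3 \left(-276\right)} = 2 + \frac{1}{3} \left(- \frac{1}{276}\right) = 2 - \frac{1}{828} = \frac{1655}{828} \approx 1.9988$)
$\frac{f}{-260} = \frac{1655}{828 \left(-260\right)} = \frac{1655}{828} \left(- \frac{1}{260}\right) = - \frac{331}{43056}$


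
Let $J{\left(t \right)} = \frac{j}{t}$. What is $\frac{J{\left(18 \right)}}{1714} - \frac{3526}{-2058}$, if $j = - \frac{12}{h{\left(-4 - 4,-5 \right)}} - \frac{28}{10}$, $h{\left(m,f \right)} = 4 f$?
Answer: $\frac{90649687}{52911180} \approx 1.7132$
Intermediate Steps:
$j = - \frac{11}{5}$ ($j = - \frac{12}{4 \left(-5\right)} - \frac{28}{10} = - \frac{12}{-20} - \frac{14}{5} = \left(-12\right) \left(- \frac{1}{20}\right) - \frac{14}{5} = \frac{3}{5} - \frac{14}{5} = - \frac{11}{5} \approx -2.2$)
$J{\left(t \right)} = - \frac{11}{5 t}$
$\frac{J{\left(18 \right)}}{1714} - \frac{3526}{-2058} = \frac{\left(- \frac{11}{5}\right) \frac{1}{18}}{1714} - \frac{3526}{-2058} = \left(- \frac{11}{5}\right) \frac{1}{18} \cdot \frac{1}{1714} - - \frac{1763}{1029} = \left(- \frac{11}{90}\right) \frac{1}{1714} + \frac{1763}{1029} = - \frac{11}{154260} + \frac{1763}{1029} = \frac{90649687}{52911180}$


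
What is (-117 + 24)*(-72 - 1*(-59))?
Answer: 1209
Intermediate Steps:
(-117 + 24)*(-72 - 1*(-59)) = -93*(-72 + 59) = -93*(-13) = 1209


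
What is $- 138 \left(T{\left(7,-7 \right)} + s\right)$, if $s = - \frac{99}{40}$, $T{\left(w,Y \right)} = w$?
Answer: $- \frac{12489}{20} \approx -624.45$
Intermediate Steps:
$s = - \frac{99}{40}$ ($s = \left(-99\right) \frac{1}{40} = - \frac{99}{40} \approx -2.475$)
$- 138 \left(T{\left(7,-7 \right)} + s\right) = - 138 \left(7 - \frac{99}{40}\right) = \left(-138\right) \frac{181}{40} = - \frac{12489}{20}$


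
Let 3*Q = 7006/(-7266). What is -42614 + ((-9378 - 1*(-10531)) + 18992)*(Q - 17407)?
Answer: -1274140705802/3633 ≈ -3.5071e+8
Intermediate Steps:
Q = -3503/10899 (Q = (7006/(-7266))/3 = (7006*(-1/7266))/3 = (1/3)*(-3503/3633) = -3503/10899 ≈ -0.32141)
-42614 + ((-9378 - 1*(-10531)) + 18992)*(Q - 17407) = -42614 + ((-9378 - 1*(-10531)) + 18992)*(-3503/10899 - 17407) = -42614 + ((-9378 + 10531) + 18992)*(-189722396/10899) = -42614 + (1153 + 18992)*(-189722396/10899) = -42614 + 20145*(-189722396/10899) = -42614 - 1273985889140/3633 = -1274140705802/3633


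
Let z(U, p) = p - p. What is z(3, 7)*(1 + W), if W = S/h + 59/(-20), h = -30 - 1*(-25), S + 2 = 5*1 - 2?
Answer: 0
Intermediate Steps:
S = 1 (S = -2 + (5*1 - 2) = -2 + (5 - 2) = -2 + 3 = 1)
h = -5 (h = -30 + 25 = -5)
z(U, p) = 0
W = -63/20 (W = 1/(-5) + 59/(-20) = 1*(-⅕) + 59*(-1/20) = -⅕ - 59/20 = -63/20 ≈ -3.1500)
z(3, 7)*(1 + W) = 0*(1 - 63/20) = 0*(-43/20) = 0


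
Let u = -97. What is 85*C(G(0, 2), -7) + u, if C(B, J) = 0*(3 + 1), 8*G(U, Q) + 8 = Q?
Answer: -97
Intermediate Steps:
G(U, Q) = -1 + Q/8
C(B, J) = 0 (C(B, J) = 0*4 = 0)
85*C(G(0, 2), -7) + u = 85*0 - 97 = 0 - 97 = -97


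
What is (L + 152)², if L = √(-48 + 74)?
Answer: (152 + √26)² ≈ 24680.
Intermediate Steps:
L = √26 ≈ 5.0990
(L + 152)² = (√26 + 152)² = (152 + √26)²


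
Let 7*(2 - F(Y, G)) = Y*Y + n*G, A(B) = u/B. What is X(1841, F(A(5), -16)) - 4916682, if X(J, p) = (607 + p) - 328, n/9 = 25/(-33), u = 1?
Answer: -9464101936/1925 ≈ -4.9164e+6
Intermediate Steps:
A(B) = 1/B
n = -75/11 (n = 9*(25/(-33)) = 9*(25*(-1/33)) = 9*(-25/33) = -75/11 ≈ -6.8182)
F(Y, G) = 2 - Y²/7 + 75*G/77 (F(Y, G) = 2 - (Y*Y - 75*G/11)/7 = 2 - (Y² - 75*G/11)/7 = 2 + (-Y²/7 + 75*G/77) = 2 - Y²/7 + 75*G/77)
X(J, p) = 279 + p
X(1841, F(A(5), -16)) - 4916682 = (279 + (2 - (1/5)²/7 + (75/77)*(-16))) - 4916682 = (279 + (2 - (⅕)²/7 - 1200/77)) - 4916682 = (279 + (2 - ⅐*1/25 - 1200/77)) - 4916682 = (279 + (2 - 1/175 - 1200/77)) - 4916682 = (279 - 26161/1925) - 4916682 = 510914/1925 - 4916682 = -9464101936/1925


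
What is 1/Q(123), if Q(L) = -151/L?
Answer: -123/151 ≈ -0.81457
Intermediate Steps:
1/Q(123) = 1/(-151/123) = -123/151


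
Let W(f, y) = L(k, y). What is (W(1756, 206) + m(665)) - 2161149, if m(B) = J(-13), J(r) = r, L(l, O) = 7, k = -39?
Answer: -2161155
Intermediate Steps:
m(B) = -13
W(f, y) = 7
(W(1756, 206) + m(665)) - 2161149 = (7 - 13) - 2161149 = -6 - 2161149 = -2161155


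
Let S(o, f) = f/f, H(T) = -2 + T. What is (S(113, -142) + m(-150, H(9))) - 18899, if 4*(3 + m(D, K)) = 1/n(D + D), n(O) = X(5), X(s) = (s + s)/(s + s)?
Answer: -75603/4 ≈ -18901.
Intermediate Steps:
X(s) = 1 (X(s) = (2*s)/((2*s)) = (2*s)*(1/(2*s)) = 1)
n(O) = 1
m(D, K) = -11/4 (m(D, K) = -3 + (¼)/1 = -3 + (¼)*1 = -3 + ¼ = -11/4)
S(o, f) = 1
(S(113, -142) + m(-150, H(9))) - 18899 = (1 - 11/4) - 18899 = -7/4 - 18899 = -75603/4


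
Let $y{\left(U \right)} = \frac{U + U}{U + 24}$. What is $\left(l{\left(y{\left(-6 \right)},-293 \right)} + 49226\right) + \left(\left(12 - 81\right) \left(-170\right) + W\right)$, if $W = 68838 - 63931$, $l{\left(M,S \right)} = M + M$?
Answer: $\frac{197585}{3} \approx 65862.0$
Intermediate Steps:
$y{\left(U \right)} = \frac{2 U}{24 + U}$
$l{\left(M,S \right)} = 2 M$
$W = 4907$ ($W = 68838 - 63931 = 4907$)
$\left(l{\left(y{\left(-6 \right)},-293 \right)} + 49226\right) + \left(\left(12 - 81\right) \left(-170\right) + W\right) = \left(2 \cdot 2 \left(-6\right) \frac{1}{24 - 6} + 49226\right) + \left(\left(12 - 81\right) \left(-170\right) + 4907\right) = \left(2 \cdot 2 \left(-6\right) \frac{1}{18} + 49226\right) + \left(\left(-69\right) \left(-170\right) + 4907\right) = \left(2 \cdot 2 \left(-6\right) \frac{1}{18} + 49226\right) + \left(11730 + 4907\right) = \left(2 \left(- \frac{2}{3}\right) + 49226\right) + 16637 = \left(- \frac{4}{3} + 49226\right) + 16637 = \frac{147674}{3} + 16637 = \frac{197585}{3}$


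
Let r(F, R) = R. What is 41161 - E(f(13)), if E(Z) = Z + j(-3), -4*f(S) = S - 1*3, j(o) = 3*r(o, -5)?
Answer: 82357/2 ≈ 41179.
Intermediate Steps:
j(o) = -15 (j(o) = 3*(-5) = -15)
f(S) = ¾ - S/4 (f(S) = -(S - 1*3)/4 = -(S - 3)/4 = -(-3 + S)/4 = ¾ - S/4)
E(Z) = -15 + Z (E(Z) = Z - 15 = -15 + Z)
41161 - E(f(13)) = 41161 - (-15 + (¾ - ¼*13)) = 41161 - (-15 + (¾ - 13/4)) = 41161 - (-15 - 5/2) = 41161 - 1*(-35/2) = 41161 + 35/2 = 82357/2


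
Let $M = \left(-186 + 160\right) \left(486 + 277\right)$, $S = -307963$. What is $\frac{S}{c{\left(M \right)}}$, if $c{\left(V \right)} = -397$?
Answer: $\frac{307963}{397} \approx 775.73$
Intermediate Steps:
$M = -19838$ ($M = \left(-26\right) 763 = -19838$)
$\frac{S}{c{\left(M \right)}} = - \frac{307963}{-397} = \left(-307963\right) \left(- \frac{1}{397}\right) = \frac{307963}{397}$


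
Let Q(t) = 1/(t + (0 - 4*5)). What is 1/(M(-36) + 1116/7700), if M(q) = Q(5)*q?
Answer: 1925/4899 ≈ 0.39294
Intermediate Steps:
Q(t) = 1/(-20 + t) (Q(t) = 1/(t + (0 - 20)) = 1/(t - 20) = 1/(-20 + t))
M(q) = -q/15 (M(q) = q/(-20 + 5) = q/(-15) = -q/15)
1/(M(-36) + 1116/7700) = 1/(-1/15*(-36) + 1116/7700) = 1/(12/5 + 1116*(1/7700)) = 1/(12/5 + 279/1925) = 1/(4899/1925) = 1925/4899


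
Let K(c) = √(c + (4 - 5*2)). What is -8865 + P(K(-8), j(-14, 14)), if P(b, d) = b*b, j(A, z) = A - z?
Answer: -8879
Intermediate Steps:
K(c) = √(-6 + c) (K(c) = √(c + (4 - 10)) = √(c - 6) = √(-6 + c))
P(b, d) = b²
-8865 + P(K(-8), j(-14, 14)) = -8865 + (√(-6 - 8))² = -8865 + (√(-14))² = -8865 + (I*√14)² = -8865 - 14 = -8879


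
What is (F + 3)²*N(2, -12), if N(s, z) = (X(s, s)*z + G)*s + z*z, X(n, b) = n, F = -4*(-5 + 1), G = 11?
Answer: 42598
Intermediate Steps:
F = 16 (F = -4*(-4) = 16)
N(s, z) = z² + s*(11 + s*z) (N(s, z) = (s*z + 11)*s + z*z = (11 + s*z)*s + z² = s*(11 + s*z) + z² = z² + s*(11 + s*z))
(F + 3)²*N(2, -12) = (16 + 3)²*((-12)² + 11*2 - 12*2²) = 19²*(144 + 22 - 12*4) = 361*(144 + 22 - 48) = 361*118 = 42598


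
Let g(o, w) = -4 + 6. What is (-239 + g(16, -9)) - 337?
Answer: -574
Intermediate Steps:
g(o, w) = 2
(-239 + g(16, -9)) - 337 = (-239 + 2) - 337 = -237 - 337 = -574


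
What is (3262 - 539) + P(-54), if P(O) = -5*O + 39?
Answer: 3032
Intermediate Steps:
P(O) = 39 - 5*O
(3262 - 539) + P(-54) = (3262 - 539) + (39 - 5*(-54)) = 2723 + (39 + 270) = 2723 + 309 = 3032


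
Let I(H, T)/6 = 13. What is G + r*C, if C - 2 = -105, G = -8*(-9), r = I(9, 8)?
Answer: -7962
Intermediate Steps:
I(H, T) = 78 (I(H, T) = 6*13 = 78)
r = 78
G = 72
C = -103 (C = 2 - 105 = -103)
G + r*C = 72 + 78*(-103) = 72 - 8034 = -7962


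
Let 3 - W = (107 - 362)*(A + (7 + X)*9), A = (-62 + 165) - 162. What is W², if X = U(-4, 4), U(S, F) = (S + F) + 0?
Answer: 1046529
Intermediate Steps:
U(S, F) = F + S (U(S, F) = (F + S) + 0 = F + S)
X = 0 (X = 4 - 4 = 0)
A = -59 (A = 103 - 162 = -59)
W = 1023 (W = 3 - (107 - 362)*(-59 + (7 + 0)*9) = 3 - (-255)*(-59 + 7*9) = 3 - (-255)*(-59 + 63) = 3 - (-255)*4 = 3 - 1*(-1020) = 3 + 1020 = 1023)
W² = 1023² = 1046529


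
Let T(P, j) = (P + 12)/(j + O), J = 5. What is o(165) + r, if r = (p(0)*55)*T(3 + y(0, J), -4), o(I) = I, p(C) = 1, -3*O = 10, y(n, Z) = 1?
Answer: 45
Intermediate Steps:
O = -10/3 (O = -⅓*10 = -10/3 ≈ -3.3333)
T(P, j) = (12 + P)/(-10/3 + j) (T(P, j) = (P + 12)/(j - 10/3) = (12 + P)/(-10/3 + j))
r = -120 (r = (1*55)*(3*(12 + (3 + 1))/(-10 + 3*(-4))) = 55*(3*(12 + 4)/(-10 - 12)) = 55*(3*16/(-22)) = 55*(3*(-1/22)*16) = 55*(-24/11) = -120)
o(165) + r = 165 - 120 = 45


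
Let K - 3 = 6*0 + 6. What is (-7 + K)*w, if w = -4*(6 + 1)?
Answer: -56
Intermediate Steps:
w = -28 (w = -4*7 = -28)
K = 9 (K = 3 + (6*0 + 6) = 3 + (0 + 6) = 3 + 6 = 9)
(-7 + K)*w = (-7 + 9)*(-28) = 2*(-28) = -56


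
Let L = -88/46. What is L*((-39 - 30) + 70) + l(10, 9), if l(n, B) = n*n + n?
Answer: 2486/23 ≈ 108.09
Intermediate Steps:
l(n, B) = n + n² (l(n, B) = n² + n = n + n²)
L = -44/23 (L = -88*1/46 = -44/23 ≈ -1.9130)
L*((-39 - 30) + 70) + l(10, 9) = -44*((-39 - 30) + 70)/23 + 10*(1 + 10) = -44*(-69 + 70)/23 + 10*11 = -44/23*1 + 110 = -44/23 + 110 = 2486/23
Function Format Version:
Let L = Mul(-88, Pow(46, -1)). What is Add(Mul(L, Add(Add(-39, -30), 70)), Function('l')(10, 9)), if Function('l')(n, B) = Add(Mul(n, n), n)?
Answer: Rational(2486, 23) ≈ 108.09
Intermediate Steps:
Function('l')(n, B) = Add(n, Pow(n, 2)) (Function('l')(n, B) = Add(Pow(n, 2), n) = Add(n, Pow(n, 2)))
L = Rational(-44, 23) (L = Mul(-88, Rational(1, 46)) = Rational(-44, 23) ≈ -1.9130)
Add(Mul(L, Add(Add(-39, -30), 70)), Function('l')(10, 9)) = Add(Mul(Rational(-44, 23), Add(Add(-39, -30), 70)), Mul(10, Add(1, 10))) = Add(Mul(Rational(-44, 23), Add(-69, 70)), Mul(10, 11)) = Add(Mul(Rational(-44, 23), 1), 110) = Add(Rational(-44, 23), 110) = Rational(2486, 23)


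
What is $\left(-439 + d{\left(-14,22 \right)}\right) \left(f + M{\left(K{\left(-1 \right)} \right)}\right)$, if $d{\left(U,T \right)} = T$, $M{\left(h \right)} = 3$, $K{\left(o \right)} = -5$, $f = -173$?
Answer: $70890$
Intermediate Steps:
$\left(-439 + d{\left(-14,22 \right)}\right) \left(f + M{\left(K{\left(-1 \right)} \right)}\right) = \left(-439 + 22\right) \left(-173 + 3\right) = \left(-417\right) \left(-170\right) = 70890$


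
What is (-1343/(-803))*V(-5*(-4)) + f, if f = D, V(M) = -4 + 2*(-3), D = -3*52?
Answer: -138698/803 ≈ -172.72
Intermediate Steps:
D = -156
V(M) = -10 (V(M) = -4 - 6 = -10)
f = -156
(-1343/(-803))*V(-5*(-4)) + f = -1343/(-803)*(-10) - 156 = -1343*(-1/803)*(-10) - 156 = (1343/803)*(-10) - 156 = -13430/803 - 156 = -138698/803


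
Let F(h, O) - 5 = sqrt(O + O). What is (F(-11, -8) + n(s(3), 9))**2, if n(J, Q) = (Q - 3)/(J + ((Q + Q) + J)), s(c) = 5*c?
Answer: 657/64 + 41*I ≈ 10.266 + 41.0*I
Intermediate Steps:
F(h, O) = 5 + sqrt(2)*sqrt(O) (F(h, O) = 5 + sqrt(O + O) = 5 + sqrt(2*O) = 5 + sqrt(2)*sqrt(O))
n(J, Q) = (-3 + Q)/(2*J + 2*Q) (n(J, Q) = (-3 + Q)/(J + (2*Q + J)) = (-3 + Q)/(J + (J + 2*Q)) = (-3 + Q)/(2*J + 2*Q))
(F(-11, -8) + n(s(3), 9))**2 = ((5 + sqrt(2)*sqrt(-8)) + (-3 + 9)/(2*(5*3 + 9)))**2 = ((5 + sqrt(2)*(2*I*sqrt(2))) + (1/2)*6/(15 + 9))**2 = ((5 + 4*I) + (1/2)*6/24)**2 = ((5 + 4*I) + (1/2)*(1/24)*6)**2 = ((5 + 4*I) + 1/8)**2 = (41/8 + 4*I)**2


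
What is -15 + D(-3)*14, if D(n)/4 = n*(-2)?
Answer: 321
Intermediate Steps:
D(n) = -8*n (D(n) = 4*(n*(-2)) = 4*(-2*n) = -8*n)
-15 + D(-3)*14 = -15 - 8*(-3)*14 = -15 + 24*14 = -15 + 336 = 321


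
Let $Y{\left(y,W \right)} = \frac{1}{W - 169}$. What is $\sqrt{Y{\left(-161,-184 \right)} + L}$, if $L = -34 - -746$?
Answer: $\frac{\sqrt{88721255}}{353} \approx 26.683$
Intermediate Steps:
$L = 712$ ($L = -34 + 746 = 712$)
$Y{\left(y,W \right)} = \frac{1}{-169 + W}$
$\sqrt{Y{\left(-161,-184 \right)} + L} = \sqrt{\frac{1}{-169 - 184} + 712} = \sqrt{\frac{1}{-353} + 712} = \sqrt{- \frac{1}{353} + 712} = \sqrt{\frac{251335}{353}} = \frac{\sqrt{88721255}}{353}$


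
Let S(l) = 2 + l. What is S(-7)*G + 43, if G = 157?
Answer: -742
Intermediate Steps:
S(-7)*G + 43 = (2 - 7)*157 + 43 = -5*157 + 43 = -785 + 43 = -742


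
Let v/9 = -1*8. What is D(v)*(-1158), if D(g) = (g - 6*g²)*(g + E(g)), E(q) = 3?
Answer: -2491024752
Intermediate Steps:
v = -72 (v = 9*(-1*8) = 9*(-8) = -72)
D(g) = (3 + g)*(g - 6*g²) (D(g) = (g - 6*g²)*(g + 3) = (g - 6*g²)*(3 + g) = (3 + g)*(g - 6*g²))
D(v)*(-1158) = -72*(3 - 17*(-72) - 6*(-72)²)*(-1158) = -72*(3 + 1224 - 6*5184)*(-1158) = -72*(3 + 1224 - 31104)*(-1158) = -72*(-29877)*(-1158) = 2151144*(-1158) = -2491024752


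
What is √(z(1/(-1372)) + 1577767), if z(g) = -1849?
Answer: 3*√175102 ≈ 1255.4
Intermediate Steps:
√(z(1/(-1372)) + 1577767) = √(-1849 + 1577767) = √1575918 = 3*√175102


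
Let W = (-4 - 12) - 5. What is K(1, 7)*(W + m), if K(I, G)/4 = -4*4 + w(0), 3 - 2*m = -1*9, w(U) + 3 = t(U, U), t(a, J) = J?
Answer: 1140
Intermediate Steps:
w(U) = -3 + U
W = -21 (W = -16 - 5 = -21)
m = 6 (m = 3/2 - (-1)*9/2 = 3/2 - ½*(-9) = 3/2 + 9/2 = 6)
K(I, G) = -76 (K(I, G) = 4*(-4*4 + (-3 + 0)) = 4*(-16 - 3) = 4*(-19) = -76)
K(1, 7)*(W + m) = -76*(-21 + 6) = -76*(-15) = 1140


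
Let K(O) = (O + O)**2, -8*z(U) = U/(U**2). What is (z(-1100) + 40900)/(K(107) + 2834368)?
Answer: 51417143/3620777600 ≈ 0.014201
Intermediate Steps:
z(U) = -1/(8*U) (z(U) = -U/(8*(U**2)) = -U/(8*U**2) = -1/(8*U))
K(O) = 4*O**2 (K(O) = (2*O)**2 = 4*O**2)
(z(-1100) + 40900)/(K(107) + 2834368) = (-1/8/(-1100) + 40900)/(4*107**2 + 2834368) = (-1/8*(-1/1100) + 40900)/(4*11449 + 2834368) = (1/8800 + 40900)/(45796 + 2834368) = (359920001/8800)/2880164 = (359920001/8800)*(1/2880164) = 51417143/3620777600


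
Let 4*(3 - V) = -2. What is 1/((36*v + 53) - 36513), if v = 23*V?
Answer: -1/33562 ≈ -2.9796e-5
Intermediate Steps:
V = 7/2 (V = 3 - 1/4*(-2) = 3 + 1/2 = 7/2 ≈ 3.5000)
v = 161/2 (v = 23*(7/2) = 161/2 ≈ 80.500)
1/((36*v + 53) - 36513) = 1/((36*(161/2) + 53) - 36513) = 1/((2898 + 53) - 36513) = 1/(2951 - 36513) = 1/(-33562) = -1/33562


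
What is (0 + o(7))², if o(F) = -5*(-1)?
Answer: 25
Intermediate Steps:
o(F) = 5
(0 + o(7))² = (0 + 5)² = 5² = 25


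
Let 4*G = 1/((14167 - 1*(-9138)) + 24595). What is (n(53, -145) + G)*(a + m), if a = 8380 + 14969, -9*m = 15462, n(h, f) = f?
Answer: -600952420369/191600 ≈ -3.1365e+6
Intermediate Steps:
m = -1718 (m = -1/9*15462 = -1718)
a = 23349
G = 1/191600 (G = 1/(4*((14167 - 1*(-9138)) + 24595)) = 1/(4*((14167 + 9138) + 24595)) = 1/(4*(23305 + 24595)) = (1/4)/47900 = (1/4)*(1/47900) = 1/191600 ≈ 5.2192e-6)
(n(53, -145) + G)*(a + m) = (-145 + 1/191600)*(23349 - 1718) = -27781999/191600*21631 = -600952420369/191600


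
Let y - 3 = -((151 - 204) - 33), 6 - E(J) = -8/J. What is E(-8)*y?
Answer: 445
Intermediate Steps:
E(J) = 6 + 8/J (E(J) = 6 - (-8)/J = 6 + 8/J)
y = 89 (y = 3 - ((151 - 204) - 33) = 3 - (-53 - 33) = 3 - 1*(-86) = 3 + 86 = 89)
E(-8)*y = (6 + 8/(-8))*89 = (6 + 8*(-⅛))*89 = (6 - 1)*89 = 5*89 = 445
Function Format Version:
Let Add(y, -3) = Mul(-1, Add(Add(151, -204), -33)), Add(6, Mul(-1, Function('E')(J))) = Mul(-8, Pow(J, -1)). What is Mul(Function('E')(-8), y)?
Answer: 445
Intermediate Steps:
Function('E')(J) = Add(6, Mul(8, Pow(J, -1))) (Function('E')(J) = Add(6, Mul(-1, Mul(-8, Pow(J, -1)))) = Add(6, Mul(8, Pow(J, -1))))
y = 89 (y = Add(3, Mul(-1, Add(Add(151, -204), -33))) = Add(3, Mul(-1, Add(-53, -33))) = Add(3, Mul(-1, -86)) = Add(3, 86) = 89)
Mul(Function('E')(-8), y) = Mul(Add(6, Mul(8, Pow(-8, -1))), 89) = Mul(Add(6, Mul(8, Rational(-1, 8))), 89) = Mul(Add(6, -1), 89) = Mul(5, 89) = 445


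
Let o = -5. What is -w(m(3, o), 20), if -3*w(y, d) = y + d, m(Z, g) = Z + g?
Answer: 6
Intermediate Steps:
w(y, d) = -d/3 - y/3 (w(y, d) = -(y + d)/3 = -(d + y)/3 = -d/3 - y/3)
-w(m(3, o), 20) = -(-1/3*20 - (3 - 5)/3) = -(-20/3 - 1/3*(-2)) = -(-20/3 + 2/3) = -1*(-6) = 6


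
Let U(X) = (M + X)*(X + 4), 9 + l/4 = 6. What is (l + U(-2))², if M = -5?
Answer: 676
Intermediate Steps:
l = -12 (l = -36 + 4*6 = -36 + 24 = -12)
U(X) = (-5 + X)*(4 + X) (U(X) = (-5 + X)*(X + 4) = (-5 + X)*(4 + X))
(l + U(-2))² = (-12 + (-20 + (-2)² - 1*(-2)))² = (-12 + (-20 + 4 + 2))² = (-12 - 14)² = (-26)² = 676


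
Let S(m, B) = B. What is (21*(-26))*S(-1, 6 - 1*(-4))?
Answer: -5460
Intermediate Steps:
(21*(-26))*S(-1, 6 - 1*(-4)) = (21*(-26))*(6 - 1*(-4)) = -546*(6 + 4) = -546*10 = -5460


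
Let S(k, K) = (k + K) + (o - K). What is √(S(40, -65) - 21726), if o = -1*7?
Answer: I*√21693 ≈ 147.29*I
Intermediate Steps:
o = -7
S(k, K) = -7 + k (S(k, K) = (k + K) + (-7 - K) = (K + k) + (-7 - K) = -7 + k)
√(S(40, -65) - 21726) = √((-7 + 40) - 21726) = √(33 - 21726) = √(-21693) = I*√21693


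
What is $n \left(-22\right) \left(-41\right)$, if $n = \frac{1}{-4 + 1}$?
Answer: $- \frac{902}{3} \approx -300.67$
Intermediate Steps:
$n = - \frac{1}{3}$ ($n = \frac{1}{-3} = - \frac{1}{3} \approx -0.33333$)
$n \left(-22\right) \left(-41\right) = \left(- \frac{1}{3}\right) \left(-22\right) \left(-41\right) = \frac{22}{3} \left(-41\right) = - \frac{902}{3}$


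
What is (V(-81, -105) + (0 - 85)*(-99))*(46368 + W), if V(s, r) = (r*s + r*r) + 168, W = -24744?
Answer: 607915512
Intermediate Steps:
V(s, r) = 168 + r² + r*s (V(s, r) = (r*s + r²) + 168 = (r² + r*s) + 168 = 168 + r² + r*s)
(V(-81, -105) + (0 - 85)*(-99))*(46368 + W) = ((168 + (-105)² - 105*(-81)) + (0 - 85)*(-99))*(46368 - 24744) = ((168 + 11025 + 8505) - 85*(-99))*21624 = (19698 + 8415)*21624 = 28113*21624 = 607915512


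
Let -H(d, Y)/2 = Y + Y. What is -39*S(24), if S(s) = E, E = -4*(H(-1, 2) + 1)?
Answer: -1092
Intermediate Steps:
H(d, Y) = -4*Y (H(d, Y) = -2*(Y + Y) = -4*Y)
E = 28 (E = -4*(-4*2 + 1) = -4*(-8 + 1) = -4*(-7) = 28)
S(s) = 28
-39*S(24) = -39*28 = -1092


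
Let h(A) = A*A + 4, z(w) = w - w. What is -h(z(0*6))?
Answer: -4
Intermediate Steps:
z(w) = 0
h(A) = 4 + A² (h(A) = A² + 4 = 4 + A²)
-h(z(0*6)) = -(4 + 0²) = -(4 + 0) = -1*4 = -4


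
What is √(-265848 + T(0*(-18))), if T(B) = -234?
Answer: I*√266082 ≈ 515.83*I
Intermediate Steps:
√(-265848 + T(0*(-18))) = √(-265848 - 234) = √(-266082) = I*√266082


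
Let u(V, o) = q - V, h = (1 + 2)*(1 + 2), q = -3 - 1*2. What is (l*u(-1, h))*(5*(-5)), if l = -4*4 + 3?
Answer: -1300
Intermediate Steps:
q = -5 (q = -3 - 2 = -5)
h = 9 (h = 3*3 = 9)
l = -13 (l = -16 + 3 = -13)
u(V, o) = -5 - V
(l*u(-1, h))*(5*(-5)) = (-13*(-5 - 1*(-1)))*(5*(-5)) = -13*(-5 + 1)*(-25) = -13*(-4)*(-25) = 52*(-25) = -1300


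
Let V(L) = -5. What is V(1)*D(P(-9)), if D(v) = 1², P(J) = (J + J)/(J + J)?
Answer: -5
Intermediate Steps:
P(J) = 1 (P(J) = (2*J)/((2*J)) = (2*J)*(1/(2*J)) = 1)
D(v) = 1
V(1)*D(P(-9)) = -5*1 = -5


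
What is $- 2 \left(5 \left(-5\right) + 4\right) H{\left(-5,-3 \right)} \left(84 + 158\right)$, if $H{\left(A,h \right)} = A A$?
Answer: $254100$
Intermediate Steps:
$H{\left(A,h \right)} = A^{2}$
$- 2 \left(5 \left(-5\right) + 4\right) H{\left(-5,-3 \right)} \left(84 + 158\right) = - 2 \left(5 \left(-5\right) + 4\right) \left(-5\right)^{2} \left(84 + 158\right) = - 2 \left(-25 + 4\right) 25 \cdot 242 = \left(-2\right) \left(-21\right) 25 \cdot 242 = 42 \cdot 25 \cdot 242 = 1050 \cdot 242 = 254100$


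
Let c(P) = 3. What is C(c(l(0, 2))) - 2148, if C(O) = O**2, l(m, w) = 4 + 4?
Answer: -2139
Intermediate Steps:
l(m, w) = 8
C(c(l(0, 2))) - 2148 = 3**2 - 2148 = 9 - 2148 = -2139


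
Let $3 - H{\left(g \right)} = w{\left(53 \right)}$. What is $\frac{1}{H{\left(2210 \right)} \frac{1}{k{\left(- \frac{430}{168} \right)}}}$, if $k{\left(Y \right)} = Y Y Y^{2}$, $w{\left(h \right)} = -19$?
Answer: $\frac{2136750625}{1095316992} \approx 1.9508$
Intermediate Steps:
$H{\left(g \right)} = 22$ ($H{\left(g \right)} = 3 - -19 = 3 + 19 = 22$)
$k{\left(Y \right)} = Y^{4}$ ($k{\left(Y \right)} = Y Y^{3} = Y^{4}$)
$\frac{1}{H{\left(2210 \right)} \frac{1}{k{\left(- \frac{430}{168} \right)}}} = \frac{1}{22 \frac{1}{\left(- \frac{430}{168}\right)^{4}}} = \frac{1}{22 \frac{1}{\left(\left(-430\right) \frac{1}{168}\right)^{4}}} = \frac{1}{22 \frac{1}{\left(- \frac{215}{84}\right)^{4}}} = \frac{1}{22 \frac{1}{\frac{2136750625}{49787136}}} = \frac{1}{22 \cdot \frac{49787136}{2136750625}} = \frac{1}{\frac{1095316992}{2136750625}} = \frac{2136750625}{1095316992}$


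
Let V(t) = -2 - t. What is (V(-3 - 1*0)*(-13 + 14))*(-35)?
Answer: -35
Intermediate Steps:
(V(-3 - 1*0)*(-13 + 14))*(-35) = ((-2 - (-3 - 1*0))*(-13 + 14))*(-35) = ((-2 - (-3 + 0))*1)*(-35) = ((-2 - 1*(-3))*1)*(-35) = ((-2 + 3)*1)*(-35) = (1*1)*(-35) = 1*(-35) = -35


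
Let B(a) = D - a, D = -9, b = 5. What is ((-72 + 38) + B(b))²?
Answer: 2304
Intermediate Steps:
B(a) = -9 - a
((-72 + 38) + B(b))² = ((-72 + 38) + (-9 - 1*5))² = (-34 + (-9 - 5))² = (-34 - 14)² = (-48)² = 2304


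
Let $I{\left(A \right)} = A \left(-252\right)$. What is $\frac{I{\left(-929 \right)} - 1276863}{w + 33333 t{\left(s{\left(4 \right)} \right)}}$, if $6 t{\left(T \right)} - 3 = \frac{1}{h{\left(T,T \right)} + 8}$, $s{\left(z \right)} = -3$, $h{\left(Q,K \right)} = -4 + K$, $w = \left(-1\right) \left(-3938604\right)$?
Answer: $- \frac{1042755}{3960826} \approx -0.26327$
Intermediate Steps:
$w = 3938604$
$t{\left(T \right)} = \frac{1}{2} + \frac{1}{6 \left(4 + T\right)}$ ($t{\left(T \right)} = \frac{1}{2} + \frac{1}{6 \left(\left(-4 + T\right) + 8\right)} = \frac{1}{2} + \frac{1}{6 \left(4 + T\right)}$)
$I{\left(A \right)} = - 252 A$
$\frac{I{\left(-929 \right)} - 1276863}{w + 33333 t{\left(s{\left(4 \right)} \right)}} = \frac{\left(-252\right) \left(-929\right) - 1276863}{3938604 + 33333 \frac{13 + 3 \left(-3\right)}{6 \left(4 - 3\right)}} = \frac{234108 - 1276863}{3938604 + 33333 \frac{13 - 9}{6 \cdot 1}} = - \frac{1042755}{3938604 + 33333 \cdot \frac{1}{6} \cdot 1 \cdot 4} = - \frac{1042755}{3938604 + 33333 \cdot \frac{2}{3}} = - \frac{1042755}{3938604 + 22222} = - \frac{1042755}{3960826}$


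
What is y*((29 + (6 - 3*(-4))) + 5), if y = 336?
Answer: 17472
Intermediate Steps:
y*((29 + (6 - 3*(-4))) + 5) = 336*((29 + (6 - 3*(-4))) + 5) = 336*((29 + (6 + 12)) + 5) = 336*((29 + 18) + 5) = 336*(47 + 5) = 336*52 = 17472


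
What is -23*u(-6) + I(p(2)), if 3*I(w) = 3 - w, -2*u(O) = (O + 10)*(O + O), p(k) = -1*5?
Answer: -1648/3 ≈ -549.33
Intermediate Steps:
p(k) = -5
u(O) = -O*(10 + O) (u(O) = -(O + 10)*(O + O)/2 = -(10 + O)*2*O/2 = -O*(10 + O))
I(w) = 1 - w/3 (I(w) = (3 - w)/3 = 1 - w/3)
-23*u(-6) + I(p(2)) = -(-23)*(-6)*(10 - 6) + (1 - ⅓*(-5)) = -(-23)*(-6)*4 + (1 + 5/3) = -23*24 + 8/3 = -552 + 8/3 = -1648/3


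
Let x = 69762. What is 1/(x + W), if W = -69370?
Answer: 1/392 ≈ 0.0025510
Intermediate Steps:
1/(x + W) = 1/(69762 - 69370) = 1/392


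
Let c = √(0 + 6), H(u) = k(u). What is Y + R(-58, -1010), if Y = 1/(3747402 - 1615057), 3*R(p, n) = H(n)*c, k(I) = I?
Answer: 1/2132345 - 1010*√6/3 ≈ -824.66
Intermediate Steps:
H(u) = u
c = √6 ≈ 2.4495
R(p, n) = n*√6/3 (R(p, n) = (n*√6)/3 = n*√6/3)
Y = 1/2132345 ≈ 4.6897e-7
Y + R(-58, -1010) = 1/2132345 + (⅓)*(-1010)*√6 = 1/2132345 - 1010*√6/3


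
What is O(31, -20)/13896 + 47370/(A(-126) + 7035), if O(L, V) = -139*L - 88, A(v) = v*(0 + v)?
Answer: 185837951/106123752 ≈ 1.7511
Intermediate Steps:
A(v) = v**2 (A(v) = v*v = v**2)
O(L, V) = -88 - 139*L
O(31, -20)/13896 + 47370/(A(-126) + 7035) = (-88 - 139*31)/13896 + 47370/((-126)**2 + 7035) = (-88 - 4309)*(1/13896) + 47370/(15876 + 7035) = -4397*1/13896 + 47370/22911 = -4397/13896 + 47370*(1/22911) = -4397/13896 + 15790/7637 = 185837951/106123752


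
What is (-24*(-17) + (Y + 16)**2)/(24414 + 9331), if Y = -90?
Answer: 5884/33745 ≈ 0.17437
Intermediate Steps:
(-24*(-17) + (Y + 16)**2)/(24414 + 9331) = (-24*(-17) + (-90 + 16)**2)/(24414 + 9331) = (408 + (-74)**2)/33745 = (408 + 5476)*(1/33745) = 5884*(1/33745) = 5884/33745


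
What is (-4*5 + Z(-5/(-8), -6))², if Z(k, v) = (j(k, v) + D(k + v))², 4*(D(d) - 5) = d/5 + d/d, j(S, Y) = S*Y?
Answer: 223909722481/655360000 ≈ 341.66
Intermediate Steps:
D(d) = 21/4 + d/20 (D(d) = 5 + (d/5 + d/d)/4 = 5 + (d*(⅕) + 1)/4 = 5 + (d/5 + 1)/4 = 5 + (1 + d/5)/4 = 5 + (¼ + d/20) = 21/4 + d/20)
Z(k, v) = (21/4 + k/20 + v/20 + k*v)² (Z(k, v) = (k*v + (21/4 + (k + v)/20))² = (k*v + (21/4 + (k/20 + v/20)))² = (k*v + (21/4 + k/20 + v/20))² = (21/4 + k/20 + v/20 + k*v)²)
(-4*5 + Z(-5/(-8), -6))² = (-4*5 + (105 - 5/(-8) - 6 + 20*(-5/(-8))*(-6))²/400)² = (-20 + (105 - 5*(-⅛) - 6 + 20*(-5*(-⅛))*(-6))²/400)² = (-20 + (105 + 5/8 - 6 + 20*(5/8)*(-6))²/400)² = (-20 + (105 + 5/8 - 6 - 75)²/400)² = (-20 + (197/8)²/400)² = (-20 + (1/400)*(38809/64))² = (-20 + 38809/25600)² = (-473191/25600)² = 223909722481/655360000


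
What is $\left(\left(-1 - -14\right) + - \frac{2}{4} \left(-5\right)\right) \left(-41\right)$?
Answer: $- \frac{1271}{2} \approx -635.5$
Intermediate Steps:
$\left(\left(-1 - -14\right) + - \frac{2}{4} \left(-5\right)\right) \left(-41\right) = \left(\left(-1 + 14\right) + \left(-2\right) \frac{1}{4} \left(-5\right)\right) \left(-41\right) = \left(13 - - \frac{5}{2}\right) \left(-41\right) = \left(13 + \frac{5}{2}\right) \left(-41\right) = \frac{31}{2} \left(-41\right) = - \frac{1271}{2}$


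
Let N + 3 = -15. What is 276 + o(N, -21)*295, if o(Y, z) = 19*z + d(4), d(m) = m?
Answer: -116249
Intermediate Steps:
N = -18 (N = -3 - 15 = -18)
o(Y, z) = 4 + 19*z (o(Y, z) = 19*z + 4 = 4 + 19*z)
276 + o(N, -21)*295 = 276 + (4 + 19*(-21))*295 = 276 + (4 - 399)*295 = 276 - 395*295 = 276 - 116525 = -116249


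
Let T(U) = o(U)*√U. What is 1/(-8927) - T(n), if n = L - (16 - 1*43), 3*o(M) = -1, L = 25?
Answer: -1/8927 + 2*√13/3 ≈ 2.4036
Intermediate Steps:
o(M) = -⅓ (o(M) = (⅓)*(-1) = -⅓)
n = 52 (n = 25 - (16 - 1*43) = 25 - (16 - 43) = 25 - 1*(-27) = 25 + 27 = 52)
T(U) = -√U/3
1/(-8927) - T(n) = 1/(-8927) - (-1)*√52/3 = -1/8927 - (-1)*2*√13/3 = -1/8927 - (-2)*√13/3 = -1/8927 + 2*√13/3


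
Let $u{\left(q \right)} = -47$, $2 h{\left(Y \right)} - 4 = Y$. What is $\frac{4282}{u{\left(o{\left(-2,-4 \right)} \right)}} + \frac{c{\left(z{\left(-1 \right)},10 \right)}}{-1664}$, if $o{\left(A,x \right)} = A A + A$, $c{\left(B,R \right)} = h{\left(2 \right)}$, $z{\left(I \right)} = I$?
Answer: $- \frac{7125389}{78208} \approx -91.108$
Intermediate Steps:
$h{\left(Y \right)} = 2 + \frac{Y}{2}$
$c{\left(B,R \right)} = 3$ ($c{\left(B,R \right)} = 2 + \frac{1}{2} \cdot 2 = 2 + 1 = 3$)
$o{\left(A,x \right)} = A + A^{2}$ ($o{\left(A,x \right)} = A^{2} + A = A + A^{2}$)
$\frac{4282}{u{\left(o{\left(-2,-4 \right)} \right)}} + \frac{c{\left(z{\left(-1 \right)},10 \right)}}{-1664} = \frac{4282}{-47} + \frac{3}{-1664} = 4282 \left(- \frac{1}{47}\right) + 3 \left(- \frac{1}{1664}\right) = - \frac{4282}{47} - \frac{3}{1664} = - \frac{7125389}{78208}$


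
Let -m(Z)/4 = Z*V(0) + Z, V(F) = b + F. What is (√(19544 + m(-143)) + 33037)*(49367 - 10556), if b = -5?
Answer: 1282199007 + 77622*√4314 ≈ 1.2873e+9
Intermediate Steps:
V(F) = -5 + F
m(Z) = 16*Z (m(Z) = -4*(Z*(-5 + 0) + Z) = -4*(Z*(-5) + Z) = -4*(-5*Z + Z) = -(-16)*Z = 16*Z)
(√(19544 + m(-143)) + 33037)*(49367 - 10556) = (√(19544 + 16*(-143)) + 33037)*(49367 - 10556) = (√(19544 - 2288) + 33037)*38811 = (√17256 + 33037)*38811 = (2*√4314 + 33037)*38811 = (33037 + 2*√4314)*38811 = 1282199007 + 77622*√4314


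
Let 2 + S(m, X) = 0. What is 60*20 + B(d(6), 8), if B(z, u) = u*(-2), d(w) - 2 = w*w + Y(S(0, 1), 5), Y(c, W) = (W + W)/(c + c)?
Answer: 1184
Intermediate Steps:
S(m, X) = -2 (S(m, X) = -2 + 0 = -2)
Y(c, W) = W/c (Y(c, W) = (2*W)/((2*c)) = (2*W)*(1/(2*c)) = W/c)
d(w) = -½ + w² (d(w) = 2 + (w*w + 5/(-2)) = 2 + (w² + 5*(-½)) = 2 + (w² - 5/2) = 2 + (-5/2 + w²) = -½ + w²)
B(z, u) = -2*u
60*20 + B(d(6), 8) = 60*20 - 2*8 = 1200 - 16 = 1184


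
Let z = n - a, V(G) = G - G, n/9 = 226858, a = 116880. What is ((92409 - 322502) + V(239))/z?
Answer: -230093/1924842 ≈ -0.11954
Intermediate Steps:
n = 2041722 (n = 9*226858 = 2041722)
V(G) = 0
z = 1924842 (z = 2041722 - 1*116880 = 2041722 - 116880 = 1924842)
((92409 - 322502) + V(239))/z = ((92409 - 322502) + 0)/1924842 = (-230093 + 0)*(1/1924842) = -230093*1/1924842 = -230093/1924842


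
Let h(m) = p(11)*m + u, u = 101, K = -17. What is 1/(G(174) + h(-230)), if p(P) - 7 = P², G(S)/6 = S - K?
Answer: -1/28193 ≈ -3.5470e-5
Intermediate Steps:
G(S) = 102 + 6*S (G(S) = 6*(S - 1*(-17)) = 6*(S + 17) = 6*(17 + S) = 102 + 6*S)
p(P) = 7 + P²
h(m) = 101 + 128*m (h(m) = (7 + 11²)*m + 101 = (7 + 121)*m + 101 = 128*m + 101 = 101 + 128*m)
1/(G(174) + h(-230)) = 1/((102 + 6*174) + (101 + 128*(-230))) = 1/((102 + 1044) + (101 - 29440)) = 1/(1146 - 29339) = 1/(-28193) = -1/28193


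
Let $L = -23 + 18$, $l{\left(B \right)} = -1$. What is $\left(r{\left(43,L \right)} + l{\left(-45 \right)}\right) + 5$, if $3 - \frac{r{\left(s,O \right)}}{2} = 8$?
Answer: $-6$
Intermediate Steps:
$L = -5$
$r{\left(s,O \right)} = -10$ ($r{\left(s,O \right)} = 6 - 16 = -10$)
$\left(r{\left(43,L \right)} + l{\left(-45 \right)}\right) + 5 = \left(-10 - 1\right) + 5 = -11 + 5 = -6$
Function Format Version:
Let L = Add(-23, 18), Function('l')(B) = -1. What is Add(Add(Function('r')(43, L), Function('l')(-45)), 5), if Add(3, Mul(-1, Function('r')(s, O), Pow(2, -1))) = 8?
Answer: -6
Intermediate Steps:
L = -5
Function('r')(s, O) = -10 (Function('r')(s, O) = Add(6, Mul(-2, 8)) = Add(6, -16) = -10)
Add(Add(Function('r')(43, L), Function('l')(-45)), 5) = Add(Add(-10, -1), 5) = Add(-11, 5) = -6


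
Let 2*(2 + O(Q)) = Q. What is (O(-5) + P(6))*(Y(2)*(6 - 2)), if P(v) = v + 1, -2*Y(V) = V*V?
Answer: -20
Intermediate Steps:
O(Q) = -2 + Q/2
Y(V) = -V²/2 (Y(V) = -V*V/2 = -V²/2)
P(v) = 1 + v
(O(-5) + P(6))*(Y(2)*(6 - 2)) = ((-2 + (½)*(-5)) + (1 + 6))*((-½*2²)*(6 - 2)) = ((-2 - 5/2) + 7)*(-½*4*4) = (-9/2 + 7)*(-2*4) = (5/2)*(-8) = -20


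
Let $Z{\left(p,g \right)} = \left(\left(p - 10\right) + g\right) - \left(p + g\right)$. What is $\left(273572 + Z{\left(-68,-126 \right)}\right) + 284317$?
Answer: $557879$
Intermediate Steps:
$Z{\left(p,g \right)} = -10$ ($Z{\left(p,g \right)} = \left(\left(-10 + p\right) + g\right) - \left(g + p\right) = \left(-10 + g + p\right) - \left(g + p\right) = -10$)
$\left(273572 + Z{\left(-68,-126 \right)}\right) + 284317 = \left(273572 - 10\right) + 284317 = 273562 + 284317 = 557879$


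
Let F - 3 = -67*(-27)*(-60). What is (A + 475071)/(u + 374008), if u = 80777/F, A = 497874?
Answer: 105600531465/40593625519 ≈ 2.6014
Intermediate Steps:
F = -108537 (F = 3 - 67*(-27)*(-60) = 3 + 1809*(-60) = 3 - 108540 = -108537)
u = -80777/108537 (u = 80777/(-108537) = 80777*(-1/108537) = -80777/108537 ≈ -0.74424)
(A + 475071)/(u + 374008) = (497874 + 475071)/(-80777/108537 + 374008) = 972945/(40593625519/108537) = 972945*(108537/40593625519) = 105600531465/40593625519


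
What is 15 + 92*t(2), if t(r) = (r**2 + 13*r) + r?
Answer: 2959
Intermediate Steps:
t(r) = r**2 + 14*r
15 + 92*t(2) = 15 + 92*(2*(14 + 2)) = 15 + 92*(2*16) = 15 + 92*32 = 15 + 2944 = 2959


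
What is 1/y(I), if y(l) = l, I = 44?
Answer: 1/44 ≈ 0.022727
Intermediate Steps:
1/y(I) = 1/44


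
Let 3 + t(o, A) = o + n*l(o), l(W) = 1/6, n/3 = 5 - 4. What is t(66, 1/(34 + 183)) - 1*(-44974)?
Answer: 90075/2 ≈ 45038.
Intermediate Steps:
n = 3 (n = 3*(5 - 4) = 3*1 = 3)
l(W) = 1/6
t(o, A) = -5/2 + o (t(o, A) = -3 + (o + 3*(1/6)) = -3 + (o + 1/2) = -3 + (1/2 + o) = -5/2 + o)
t(66, 1/(34 + 183)) - 1*(-44974) = (-5/2 + 66) - 1*(-44974) = 127/2 + 44974 = 90075/2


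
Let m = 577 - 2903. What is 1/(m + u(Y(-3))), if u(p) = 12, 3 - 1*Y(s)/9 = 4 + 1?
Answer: -1/2314 ≈ -0.00043215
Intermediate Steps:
Y(s) = -18 (Y(s) = 27 - 9*(4 + 1) = 27 - 9*5 = 27 - 45 = -18)
m = -2326
1/(m + u(Y(-3))) = 1/(-2326 + 12) = 1/(-2314) = -1/2314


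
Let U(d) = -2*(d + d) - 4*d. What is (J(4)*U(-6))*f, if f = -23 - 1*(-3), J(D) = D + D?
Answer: -7680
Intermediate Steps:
J(D) = 2*D
U(d) = -8*d (U(d) = -4*d - 4*d = -8*d)
f = -20 (f = -23 + 3 = -20)
(J(4)*U(-6))*f = ((2*4)*(-8*(-6)))*(-20) = (8*48)*(-20) = 384*(-20) = -7680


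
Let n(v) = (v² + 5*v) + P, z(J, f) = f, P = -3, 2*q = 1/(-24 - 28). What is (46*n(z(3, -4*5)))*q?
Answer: -6831/52 ≈ -131.37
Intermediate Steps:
q = -1/104 (q = 1/(2*(-24 - 28)) = (½)/(-52) = (½)*(-1/52) = -1/104 ≈ -0.0096154)
n(v) = -3 + v² + 5*v (n(v) = (v² + 5*v) - 3 = -3 + v² + 5*v)
(46*n(z(3, -4*5)))*q = (46*(-3 + (-4*5)² + 5*(-4*5)))*(-1/104) = (46*(-3 + (-20)² + 5*(-20)))*(-1/104) = (46*(-3 + 400 - 100))*(-1/104) = (46*297)*(-1/104) = 13662*(-1/104) = -6831/52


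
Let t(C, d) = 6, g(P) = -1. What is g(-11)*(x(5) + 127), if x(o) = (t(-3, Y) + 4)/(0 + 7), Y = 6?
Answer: -899/7 ≈ -128.43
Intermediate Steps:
x(o) = 10/7 (x(o) = (6 + 4)/(0 + 7) = 10/7)
g(-11)*(x(5) + 127) = -(10/7 + 127) = -1*899/7 = -899/7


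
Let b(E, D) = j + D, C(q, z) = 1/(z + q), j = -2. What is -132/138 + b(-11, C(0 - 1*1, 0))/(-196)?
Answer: -4243/4508 ≈ -0.94122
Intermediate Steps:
C(q, z) = 1/(q + z)
b(E, D) = -2 + D
-132/138 + b(-11, C(0 - 1*1, 0))/(-196) = -132/138 + (-2 + 1/((0 - 1*1) + 0))/(-196) = -132*1/138 + (-2 + 1/((0 - 1) + 0))*(-1/196) = -22/23 + (-2 + 1/(-1 + 0))*(-1/196) = -22/23 + (-2 + 1/(-1))*(-1/196) = -22/23 + (-2 - 1)*(-1/196) = -22/23 - 3*(-1/196) = -22/23 + 3/196 = -4243/4508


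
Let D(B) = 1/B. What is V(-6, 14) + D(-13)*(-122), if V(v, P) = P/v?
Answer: 275/39 ≈ 7.0513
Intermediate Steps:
D(B) = 1/B
V(-6, 14) + D(-13)*(-122) = 14/(-6) - 122/(-13) = 14*(-⅙) - 1/13*(-122) = -7/3 + 122/13 = 275/39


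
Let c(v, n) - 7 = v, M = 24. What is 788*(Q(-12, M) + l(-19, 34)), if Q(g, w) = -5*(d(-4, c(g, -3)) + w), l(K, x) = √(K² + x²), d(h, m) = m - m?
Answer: -94560 + 788*√1517 ≈ -63868.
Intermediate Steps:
c(v, n) = 7 + v
d(h, m) = 0
Q(g, w) = -5*w (Q(g, w) = -5*(0 + w) = -5*w)
788*(Q(-12, M) + l(-19, 34)) = 788*(-5*24 + √((-19)² + 34²)) = 788*(-120 + √(361 + 1156)) = 788*(-120 + √1517) = -94560 + 788*√1517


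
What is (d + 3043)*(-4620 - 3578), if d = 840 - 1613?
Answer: -18609460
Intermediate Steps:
d = -773
(d + 3043)*(-4620 - 3578) = (-773 + 3043)*(-4620 - 3578) = 2270*(-8198) = -18609460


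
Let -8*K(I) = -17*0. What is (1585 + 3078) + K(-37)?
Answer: 4663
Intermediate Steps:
K(I) = 0 (K(I) = -(-17)*0/8 = -⅛*0 = 0)
(1585 + 3078) + K(-37) = (1585 + 3078) + 0 = 4663 + 0 = 4663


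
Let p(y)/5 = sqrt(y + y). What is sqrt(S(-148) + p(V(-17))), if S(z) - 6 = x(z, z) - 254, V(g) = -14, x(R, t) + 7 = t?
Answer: sqrt(-403 + 10*I*sqrt(7)) ≈ 0.65862 + 20.086*I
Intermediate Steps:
x(R, t) = -7 + t
S(z) = -255 + z (S(z) = 6 + ((-7 + z) - 254) = 6 + (-261 + z) = -255 + z)
p(y) = 5*sqrt(2)*sqrt(y) (p(y) = 5*sqrt(y + y) = 5*sqrt(2*y) = 5*(sqrt(2)*sqrt(y)) = 5*sqrt(2)*sqrt(y))
sqrt(S(-148) + p(V(-17))) = sqrt((-255 - 148) + 5*sqrt(2)*sqrt(-14)) = sqrt(-403 + 5*sqrt(2)*(I*sqrt(14))) = sqrt(-403 + 10*I*sqrt(7))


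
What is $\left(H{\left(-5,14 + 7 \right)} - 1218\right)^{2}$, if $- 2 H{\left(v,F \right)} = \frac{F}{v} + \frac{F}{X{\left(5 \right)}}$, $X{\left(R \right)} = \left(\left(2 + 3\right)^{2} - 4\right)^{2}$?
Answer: $\frac{16300139584}{11025} \approx 1.4785 \cdot 10^{6}$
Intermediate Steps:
$X{\left(R \right)} = 441$ ($X{\left(R \right)} = \left(5^{2} - 4\right)^{2} = \left(25 - 4\right)^{2} = 21^{2} = 441$)
$H{\left(v,F \right)} = - \frac{F}{882} - \frac{F}{2 v}$ ($H{\left(v,F \right)} = - \frac{\frac{F}{v} + \frac{F}{441}}{2} = - \frac{\frac{F}{441} + \frac{F}{v}}{2} = - \frac{F}{882} - \frac{F}{2 v}$)
$\left(H{\left(-5,14 + 7 \right)} - 1218\right)^{2} = \left(\frac{\left(14 + 7\right) \left(-441 - -5\right)}{882 \left(-5\right)} - 1218\right)^{2} = \left(\frac{1}{882} \cdot 21 \left(- \frac{1}{5}\right) \left(-441 + 5\right) - 1218\right)^{2} = \left(\frac{1}{882} \cdot 21 \left(- \frac{1}{5}\right) \left(-436\right) - 1218\right)^{2} = \left(\frac{218}{105} - 1218\right)^{2} = \left(- \frac{127672}{105}\right)^{2} = \frac{16300139584}{11025}$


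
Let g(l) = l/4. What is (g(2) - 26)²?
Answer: 2601/4 ≈ 650.25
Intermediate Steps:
g(l) = l/4 (g(l) = l*(¼) = l/4)
(g(2) - 26)² = ((¼)*2 - 26)² = (½ - 26)² = (-51/2)² = 2601/4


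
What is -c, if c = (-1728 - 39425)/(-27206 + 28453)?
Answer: 41153/1247 ≈ 33.002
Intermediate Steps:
c = -41153/1247 ≈ -33.002
-c = -1*(-41153/1247) = 41153/1247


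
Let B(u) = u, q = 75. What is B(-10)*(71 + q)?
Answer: -1460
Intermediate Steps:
B(-10)*(71 + q) = -10*(71 + 75) = -10*146 = -1460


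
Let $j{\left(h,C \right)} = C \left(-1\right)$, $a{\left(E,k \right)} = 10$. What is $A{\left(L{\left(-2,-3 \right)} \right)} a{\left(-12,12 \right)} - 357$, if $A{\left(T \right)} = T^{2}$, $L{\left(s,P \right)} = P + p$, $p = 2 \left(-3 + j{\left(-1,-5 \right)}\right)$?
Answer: $-347$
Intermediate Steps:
$j{\left(h,C \right)} = - C$
$p = 4$ ($p = 2 \left(-3 - -5\right) = 2 \left(-3 + 5\right) = 2 \cdot 2 = 4$)
$L{\left(s,P \right)} = 4 + P$ ($L{\left(s,P \right)} = P + 4 = 4 + P$)
$A{\left(L{\left(-2,-3 \right)} \right)} a{\left(-12,12 \right)} - 357 = \left(4 - 3\right)^{2} \cdot 10 - 357 = 1^{2} \cdot 10 - 357 = 1 \cdot 10 - 357 = 10 - 357 = -347$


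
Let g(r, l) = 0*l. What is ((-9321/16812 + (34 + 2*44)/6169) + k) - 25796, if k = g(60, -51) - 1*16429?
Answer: -1459782167495/34571076 ≈ -42226.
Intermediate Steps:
g(r, l) = 0
k = -16429 (k = 0 - 1*16429 = 0 - 16429 = -16429)
((-9321/16812 + (34 + 2*44)/6169) + k) - 25796 = ((-9321/16812 + (34 + 2*44)/6169) - 16429) - 25796 = ((-9321*1/16812 + (34 + 88)*(1/6169)) - 16429) - 25796 = ((-3107/5604 + 122*(1/6169)) - 16429) - 25796 = ((-3107/5604 + 122/6169) - 16429) - 25796 = (-18483395/34571076 - 16429) - 25796 = -567986690999/34571076 - 25796 = -1459782167495/34571076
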